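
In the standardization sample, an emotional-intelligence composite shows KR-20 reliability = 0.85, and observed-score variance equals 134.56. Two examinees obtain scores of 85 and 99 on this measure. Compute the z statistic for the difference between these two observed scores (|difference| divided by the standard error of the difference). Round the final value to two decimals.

2.20

σ = 134.56^(1/2) = 11.600
The standard error of measurement is 11.600·√(1 − 0.850) ≈ 11.600·0.387 ≈ 4.493.
SE_diff = SEM · √2 ≈ 4.493 · 1.414 ≈ 6.354
z = |85 − 99| / 6.354 = 14 / 6.354 ≈ 2.203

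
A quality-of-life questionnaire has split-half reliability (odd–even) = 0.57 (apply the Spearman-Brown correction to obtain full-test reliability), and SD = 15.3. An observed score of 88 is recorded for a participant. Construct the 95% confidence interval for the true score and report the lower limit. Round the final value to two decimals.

Spearman-Brown: r = 2(0.57) / (1 + 0.57) = 1.140 / 1.570 ≈ 0.726
SEM = 15.300×√(1 − 0.726) ≈ 8.007
Half-width = 1.96×8.007 ≈ 15.694
Lower limit = 88 − 15.694 ≈ 72.306

72.31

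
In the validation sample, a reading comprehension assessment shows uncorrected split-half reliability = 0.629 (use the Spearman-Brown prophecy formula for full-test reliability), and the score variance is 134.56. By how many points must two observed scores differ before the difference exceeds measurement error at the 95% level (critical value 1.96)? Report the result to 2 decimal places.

σ = 134.56^(1/2) = 11.60000
Spearman-Brown: r = 2(0.629) / (1 + 0.629) = 1.25800 / 1.62900 ≈ 0.77225
The standard error of measurement is 11.60000·√(1 − 0.77225) ≈ 11.60000·0.47723 ≈ 5.53585.
SE_diff = SEM · √2 ≈ 5.53585 · 1.41421 ≈ 7.82888
Smallest detectable difference = 1.96·7.82888 ≈ 15.34460

15.34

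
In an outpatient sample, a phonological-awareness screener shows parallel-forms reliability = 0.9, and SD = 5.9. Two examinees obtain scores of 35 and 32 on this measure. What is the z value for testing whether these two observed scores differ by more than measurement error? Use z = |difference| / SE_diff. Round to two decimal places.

SEM = 5.900·√(1 − 0.900) ≈ 1.866
SE_diff = SEM · √2 ≈ 1.866 · 1.414 ≈ 2.639
z = 3 / 2.639 ≈ 1.137

1.14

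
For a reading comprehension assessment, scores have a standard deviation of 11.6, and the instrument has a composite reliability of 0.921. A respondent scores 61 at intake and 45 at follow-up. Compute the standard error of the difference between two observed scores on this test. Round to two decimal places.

The standard error of measurement is 11.6000*√(1 − 0.9210) ≈ 11.6000*0.2811 ≈ 3.2604.
SE_diff = SEM * √2 ≈ 3.2604 * 1.4142 ≈ 4.6109

4.61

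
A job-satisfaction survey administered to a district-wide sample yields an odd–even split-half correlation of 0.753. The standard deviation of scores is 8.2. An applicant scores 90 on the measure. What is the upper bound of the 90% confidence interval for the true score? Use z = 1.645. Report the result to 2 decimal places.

95.06

Full-length reliability (Spearman-Brown) = 2(0.753)/(1+0.753) ≃ 0.859
SEM = 8.200·√(1 − 0.859) ≃ 3.078
Margin = 1.645 · 3.078 ≃ 5.063
Upper limit = 90 + 5.063 ≃ 95.063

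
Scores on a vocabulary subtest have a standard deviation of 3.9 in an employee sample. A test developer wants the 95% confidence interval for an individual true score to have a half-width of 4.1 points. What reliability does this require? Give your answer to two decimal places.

Required SEM = 4.1 / 1.96 ≃ 2.092
r = 1 − (2.092/3.9)² ≃ 1 − 0.288 ≃ 0.712

0.71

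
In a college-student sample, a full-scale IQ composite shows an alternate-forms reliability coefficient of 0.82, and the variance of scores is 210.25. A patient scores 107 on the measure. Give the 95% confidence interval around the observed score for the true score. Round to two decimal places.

SD = √210.25 ≃ 14.500
SEM = 14.500×√(1 − 0.820) ≃ 6.152
1.96 × SEM ≃ 12.058
95% CI: 107 ± 12.058 = [94.942, 119.058]

[94.94, 119.06]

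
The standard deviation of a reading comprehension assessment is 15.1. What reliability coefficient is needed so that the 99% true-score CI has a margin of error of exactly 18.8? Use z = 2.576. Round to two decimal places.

0.77

Required SEM = 18.8 / 2.576 ≈ 7.298
r = 1 − (SEM / SD)² = 1 − (7.298 / 15.1)² ≈ 1 − 0.234 ≈ 0.766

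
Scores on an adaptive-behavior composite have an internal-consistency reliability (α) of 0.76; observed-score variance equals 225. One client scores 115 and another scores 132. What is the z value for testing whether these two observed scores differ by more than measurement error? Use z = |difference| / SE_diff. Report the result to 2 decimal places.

1.64

SD = √225 = 15.00000
SEM = 15.00000*√(1 − 0.76000) ≃ 7.34847
SE_diff = SEM * √2 ≃ 7.34847 * 1.41421 ≃ 10.39230
z = 17 / 10.39230 ≃ 1.63583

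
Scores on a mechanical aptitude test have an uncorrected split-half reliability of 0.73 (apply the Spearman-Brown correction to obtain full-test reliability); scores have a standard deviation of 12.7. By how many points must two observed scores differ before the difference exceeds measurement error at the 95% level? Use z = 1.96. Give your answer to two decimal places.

Full-length reliability (Spearman-Brown) = 2(0.73)/(1+0.73) ≈ 0.8439
SEM = 12.7000 · √(1 − 0.8439) = 12.7000 · √0.1561 ≈ 12.7000 · 0.3951 ≈ 5.0172
Standard error of the difference = 5.0172·√2 ≈ 7.0954
Smallest detectable difference = 1.96·7.0954 ≈ 13.9070

13.91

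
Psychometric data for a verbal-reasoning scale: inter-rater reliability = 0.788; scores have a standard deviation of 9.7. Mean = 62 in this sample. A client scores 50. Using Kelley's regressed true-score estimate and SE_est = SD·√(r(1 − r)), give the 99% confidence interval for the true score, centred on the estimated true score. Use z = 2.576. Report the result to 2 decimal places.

Estimated true score = 0.78800·50 + (1 − 0.78800)·62 ≈ 52.54400
SE_est = SD · √(r(1 − r)) = 9.70000 · √0.16706 ≈ 9.70000 · 0.40872 ≈ 3.96463
99% CI: 52.54400 ± 10.21289 ≈ (42.33111, 62.75689)

[42.33, 62.76]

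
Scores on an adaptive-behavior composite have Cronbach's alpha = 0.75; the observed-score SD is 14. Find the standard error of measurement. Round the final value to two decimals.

SEM = 14.00000·√(1 − 0.75000) ≃ 7.00000

7.00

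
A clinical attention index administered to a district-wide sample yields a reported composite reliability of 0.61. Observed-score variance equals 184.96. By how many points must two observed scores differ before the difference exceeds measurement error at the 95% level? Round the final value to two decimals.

SD = √184.96 = 13.600
The standard error of measurement is 13.600·√(1 − 0.610) ≈ 13.600·0.624 ≈ 8.493.
SE_diff = SEM · √2 ≈ 8.493 · 1.414 ≈ 12.011
Minimum reliable difference = 1.96 · SE_diff ≈ 1.96 · 12.011 ≈ 23.542

23.54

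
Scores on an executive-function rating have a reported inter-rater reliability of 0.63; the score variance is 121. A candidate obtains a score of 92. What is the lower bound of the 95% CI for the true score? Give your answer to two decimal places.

σ = 121^(1/2) = 11.000
SEM = 11.000 · √(1 − 0.630) = 11.000 · √0.370 ≃ 11.000 · 0.608 ≃ 6.691
1.96 · SEM ≃ 13.114
Lower bound: 92 − 13.114 = 78.886

78.89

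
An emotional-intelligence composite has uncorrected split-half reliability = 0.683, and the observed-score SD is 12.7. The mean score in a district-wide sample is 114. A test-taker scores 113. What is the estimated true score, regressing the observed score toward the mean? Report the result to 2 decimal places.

113.19

Spearman-Brown: r = 2(0.683) / (1 + 0.683) = 1.36600 / 1.68300 ≈ 0.81165
T̂ = 0.81165(113) + 0.18835(114) ≈ 113.18835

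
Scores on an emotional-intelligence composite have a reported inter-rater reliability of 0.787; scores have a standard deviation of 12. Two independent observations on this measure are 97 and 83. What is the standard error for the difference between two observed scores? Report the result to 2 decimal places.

7.83

SEM = 12.000 × √(1 − 0.787) = 12.000 × √0.213 ≈ 12.000 × 0.462 ≈ 5.538
Standard error of the difference = 5.538·√2 ≈ 7.832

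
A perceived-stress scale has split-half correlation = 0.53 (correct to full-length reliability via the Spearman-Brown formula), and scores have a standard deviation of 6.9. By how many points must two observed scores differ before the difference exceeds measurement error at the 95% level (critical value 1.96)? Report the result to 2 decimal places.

10.60

r_full = 2·0.53 / (1 + 0.53) ≈ 0.6928
SEM = 6.9000 * √(1 − 0.6928) = 6.9000 * √0.3072 ≈ 6.9000 * 0.5542 ≈ 3.8243
SE_diff = SEM * √2 ≈ 3.8243 * 1.4142 ≈ 5.4084
Smallest detectable difference = 1.96*5.4084 ≈ 10.6004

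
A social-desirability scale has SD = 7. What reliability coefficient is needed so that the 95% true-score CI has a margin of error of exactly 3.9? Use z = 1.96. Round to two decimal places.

0.92

Required SEM = 3.9 / 1.96 ≈ 1.990
r = 1 − (1.990/7)² ≈ 1 − 0.081 ≈ 0.919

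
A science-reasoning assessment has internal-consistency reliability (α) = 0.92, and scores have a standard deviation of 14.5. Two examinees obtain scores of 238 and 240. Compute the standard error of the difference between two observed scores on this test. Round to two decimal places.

5.80

SEM = 14.500 · √(1 − 0.920) = 14.500 · √0.080 ≈ 14.500 · 0.283 ≈ 4.101
SE_diff = SEM · √2 ≈ 4.101 · 1.414 ≈ 5.800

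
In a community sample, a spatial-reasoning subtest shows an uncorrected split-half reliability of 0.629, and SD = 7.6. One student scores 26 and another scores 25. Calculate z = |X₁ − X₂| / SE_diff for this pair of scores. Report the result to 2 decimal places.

0.19

Spearman-Brown: r = 2(0.629) / (1 + 0.629) = 1.25800 / 1.62900 ≈ 0.77225
SEM = 7.60000×√(1 − 0.77225) ≈ 3.62694
SE_diff = √2 × SEM ≈ 5.12926
z = 1 / 5.12926 ≈ 0.19496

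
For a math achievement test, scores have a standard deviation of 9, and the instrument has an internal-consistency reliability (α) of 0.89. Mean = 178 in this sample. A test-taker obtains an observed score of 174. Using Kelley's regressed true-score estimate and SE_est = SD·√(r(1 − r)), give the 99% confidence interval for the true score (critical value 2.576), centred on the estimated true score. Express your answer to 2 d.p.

T̂ = r·X + (1 − r)·M = 0.890·174 + 0.110·178 = 154.860 + 19.580 ≈ 174.440
SE_est = SD · √(r(1 − r)) = 9.000 · √0.098 ≈ 9.000 · 0.313 ≈ 2.816
99% CI: 174.440 ± 7.254 ≈ (167.186, 181.694)

[167.19, 181.69]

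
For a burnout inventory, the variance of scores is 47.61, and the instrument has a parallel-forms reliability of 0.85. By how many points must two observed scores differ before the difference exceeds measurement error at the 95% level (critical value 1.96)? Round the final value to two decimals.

7.41

SD = √47.61 ≈ 6.900
SEM = 6.900*√(1 − 0.850) ≈ 2.672
Standard error of the difference = 2.672·√2 ≈ 3.779
Minimum reliable difference = 1.96 * SE_diff ≈ 1.96 * 3.779 ≈ 7.407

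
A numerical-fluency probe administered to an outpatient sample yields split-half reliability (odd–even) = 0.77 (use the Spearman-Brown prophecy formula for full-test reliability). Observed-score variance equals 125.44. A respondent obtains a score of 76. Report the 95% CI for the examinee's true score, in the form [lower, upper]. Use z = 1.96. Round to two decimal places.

σ = 125.44^(1/2) = 11.2000
r_full = 2·0.77 / (1 + 0.77) ≈ 0.8701
The standard error of measurement is 11.2000×√(1 − 0.8701) ≈ 11.2000×0.3605 ≈ 4.0373.
Half-width = 1.96×4.0373 ≈ 7.9132
95% CI: 76 ± 7.9132 = [68.0868, 83.9132]

[68.09, 83.91]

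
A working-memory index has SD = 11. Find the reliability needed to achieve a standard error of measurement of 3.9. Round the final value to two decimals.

r = 1 − (3.9000/11)² ≃ 1 − 0.1257 ≃ 0.8743

0.87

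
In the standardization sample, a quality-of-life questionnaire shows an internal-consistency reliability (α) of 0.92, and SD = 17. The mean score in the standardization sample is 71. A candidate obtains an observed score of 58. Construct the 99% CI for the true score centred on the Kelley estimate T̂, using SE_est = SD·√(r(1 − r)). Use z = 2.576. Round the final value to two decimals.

Estimated true score = 0.920×58 + (1 − 0.920)×71 ≃ 59.040
SE_est = SD × √(r(1 − r)) = 17.000 × √0.074 ≃ 17.000 × 0.271 ≃ 4.612
99% CI: 59.040 ± 11.880 ≃ (47.160, 70.920)

[47.16, 70.92]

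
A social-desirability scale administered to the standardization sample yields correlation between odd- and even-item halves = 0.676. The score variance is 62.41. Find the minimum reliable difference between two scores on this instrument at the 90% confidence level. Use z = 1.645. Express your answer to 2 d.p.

σ = 62.41^(1/2) = 7.900
r_full = 2·0.676 / (1 + 0.676) ≈ 0.807
SEM = 7.900 * √(1 − 0.807) = 7.900 * √0.193 ≈ 7.900 * 0.440 ≈ 3.473
Standard error of the difference = 3.473·√2 ≈ 4.912
Minimum reliable difference = 1.645 * SE_diff ≈ 1.645 * 4.912 ≈ 8.081

8.08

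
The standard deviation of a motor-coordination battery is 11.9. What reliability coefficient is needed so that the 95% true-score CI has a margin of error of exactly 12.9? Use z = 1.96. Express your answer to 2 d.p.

0.69

Required SEM = 12.9 / 1.96 ≃ 6.58163
Required reliability = 1 − (SEM/SD)² = 1 − 0.30590 ≃ 0.69410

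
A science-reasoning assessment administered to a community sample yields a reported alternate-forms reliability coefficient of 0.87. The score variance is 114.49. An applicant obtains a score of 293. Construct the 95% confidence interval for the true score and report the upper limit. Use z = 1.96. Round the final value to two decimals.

SD = √114.49 ≈ 10.700
SEM = 10.700 · √(1 − 0.870) = 10.700 · √0.130 ≈ 10.700 · 0.361 ≈ 3.858
Half-width = 1.96·3.858 ≈ 7.562
Upper bound: 293 + 7.562 = 300.562

300.56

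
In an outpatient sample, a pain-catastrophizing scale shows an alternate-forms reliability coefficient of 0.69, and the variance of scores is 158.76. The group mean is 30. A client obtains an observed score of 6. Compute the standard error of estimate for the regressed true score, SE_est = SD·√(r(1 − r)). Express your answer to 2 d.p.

5.83

SD = √158.76 = 12.600
SE_est = 12.600·√[r(1 − r)] ≈ 5.827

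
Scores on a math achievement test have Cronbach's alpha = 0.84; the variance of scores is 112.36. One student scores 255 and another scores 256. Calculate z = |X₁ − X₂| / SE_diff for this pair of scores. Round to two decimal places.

0.17

SD = √112.36 ≈ 10.60000
The standard error of measurement is 10.60000×√(1 − 0.84000) ≈ 10.60000×0.40000 ≈ 4.24000.
SE_diff = SEM × √2 ≈ 4.24000 × 1.41421 ≈ 5.99627
z = 1 / 5.99627 ≈ 0.16677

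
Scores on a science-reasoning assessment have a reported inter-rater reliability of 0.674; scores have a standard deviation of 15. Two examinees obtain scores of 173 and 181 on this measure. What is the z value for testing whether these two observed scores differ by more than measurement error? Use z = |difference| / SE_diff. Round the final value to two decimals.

SEM = 15.000×√(1 − 0.674) ≈ 8.564
SE_diff = SEM × √2 ≈ 8.564 × 1.414 ≈ 12.112
z = |173 − 181| / 12.112 = 8 / 12.112 ≈ 0.661

0.66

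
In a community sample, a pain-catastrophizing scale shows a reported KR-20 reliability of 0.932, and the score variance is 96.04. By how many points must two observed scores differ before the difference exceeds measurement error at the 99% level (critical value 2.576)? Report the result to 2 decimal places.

SD = √96.04 ≈ 9.800
SEM = 9.800×√(1 − 0.932) ≈ 2.556
SE_diff = SEM × √2 ≈ 2.556 × 1.414 ≈ 3.614
Smallest detectable difference = 2.576×3.614 ≈ 9.310

9.31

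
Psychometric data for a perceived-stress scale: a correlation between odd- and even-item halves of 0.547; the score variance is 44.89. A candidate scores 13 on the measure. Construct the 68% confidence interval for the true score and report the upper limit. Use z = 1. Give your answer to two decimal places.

16.63

SD = √44.89 = 6.700
Spearman-Brown: r = 2(0.547) / (1 + 0.547) = 1.094 / 1.547 ≈ 0.707
SEM = 6.700·√(1 − 0.707) ≈ 3.626
Margin = 1 · 3.626 ≈ 3.626
Upper bound: 13 + 3.626 = 16.626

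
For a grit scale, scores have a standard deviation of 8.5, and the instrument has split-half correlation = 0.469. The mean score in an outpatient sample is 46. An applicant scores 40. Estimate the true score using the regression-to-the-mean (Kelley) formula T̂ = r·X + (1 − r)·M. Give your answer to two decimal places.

42.17

Full-length reliability (Spearman-Brown) = 2(0.469)/(1+0.469) ≃ 0.6385
Estimated true score = 0.6385×40 + (1 − 0.6385)×46 ≃ 42.1688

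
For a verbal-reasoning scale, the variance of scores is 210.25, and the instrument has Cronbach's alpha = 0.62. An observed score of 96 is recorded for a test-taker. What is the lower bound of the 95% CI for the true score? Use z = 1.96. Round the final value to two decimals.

78.48

SD = √210.25 ≈ 14.500
SEM = 14.500 * √(1 − 0.620) = 14.500 * √0.380 ≈ 14.500 * 0.616 ≈ 8.938
Margin = 1.96 * 8.938 ≈ 17.519
Lower bound: 96 − 17.519 = 78.481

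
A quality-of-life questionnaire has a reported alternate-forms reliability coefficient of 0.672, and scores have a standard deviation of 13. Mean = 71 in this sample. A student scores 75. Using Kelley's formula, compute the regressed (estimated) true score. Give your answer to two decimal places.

73.69

Estimated true score = 0.6720×75 + (1 − 0.6720)×71 ≈ 73.6880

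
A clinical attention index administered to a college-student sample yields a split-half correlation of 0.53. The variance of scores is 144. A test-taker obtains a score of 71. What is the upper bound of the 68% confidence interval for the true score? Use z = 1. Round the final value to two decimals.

77.65

SD = √144 ≃ 12.000
Spearman-Brown: r = 2(0.53) / (1 + 0.53) = 1.060 / 1.530 ≃ 0.693
The standard error of measurement is 12.000×√(1 − 0.693) ≃ 12.000×0.554 ≃ 6.651.
Margin = 1 × 6.651 ≃ 6.651
Upper bound: 71 + 6.651 = 77.651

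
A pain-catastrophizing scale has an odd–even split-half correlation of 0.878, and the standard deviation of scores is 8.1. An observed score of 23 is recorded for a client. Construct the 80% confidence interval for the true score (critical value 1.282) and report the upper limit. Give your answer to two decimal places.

Spearman-Brown: r = 2(0.878) / (1 + 0.878) = 1.7560 / 1.8780 ≈ 0.9350
SEM = 8.1000 * √(1 − 0.9350) = 8.1000 * √0.0650 ≈ 8.1000 * 0.2549 ≈ 2.0645
Margin = 1.282 * 2.0645 ≈ 2.6467
Upper limit = 23 + 2.6467 ≈ 25.6467

25.65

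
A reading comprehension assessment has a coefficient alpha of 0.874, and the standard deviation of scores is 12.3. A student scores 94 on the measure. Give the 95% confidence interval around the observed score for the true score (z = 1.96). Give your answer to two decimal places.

SEM = 12.30000*√(1 − 0.87400) ≈ 4.36607
Half-width = 1.96*4.36607 ≈ 8.55749
Interval: (85.44251, 102.55749)

[85.44, 102.56]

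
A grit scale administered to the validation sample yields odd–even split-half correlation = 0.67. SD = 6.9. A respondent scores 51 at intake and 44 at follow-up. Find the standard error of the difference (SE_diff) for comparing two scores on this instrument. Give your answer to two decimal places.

r_full = 2·0.67 / (1 + 0.67) ≈ 0.802
SEM = 6.900 × √(1 − 0.802) = 6.900 × √0.198 ≈ 6.900 × 0.445 ≈ 3.067
Standard error of the difference = 3.067·√2 ≈ 4.338

4.34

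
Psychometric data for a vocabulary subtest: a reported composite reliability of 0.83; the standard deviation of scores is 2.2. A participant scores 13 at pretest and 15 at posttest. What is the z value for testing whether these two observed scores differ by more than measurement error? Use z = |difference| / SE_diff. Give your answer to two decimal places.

1.56

SEM = 2.200 × √(1 − 0.830) = 2.200 × √0.170 ≈ 2.200 × 0.412 ≈ 0.907
SE_diff = SEM × √2 ≈ 0.907 × 1.414 ≈ 1.283
z = |13 − 15| / 1.283 = 2 / 1.283 ≈ 1.559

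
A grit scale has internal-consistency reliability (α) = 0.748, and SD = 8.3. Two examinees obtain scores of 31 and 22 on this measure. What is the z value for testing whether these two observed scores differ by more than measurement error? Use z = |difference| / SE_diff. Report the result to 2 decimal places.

SEM = 8.3000 × √(1 − 0.7480) = 8.3000 × √0.2520 ≈ 8.3000 × 0.5020 ≈ 4.1666
SE_diff = √2 × SEM ≈ 5.8924
z = |31 − 22| / 5.8924 = 9 / 5.8924 ≈ 1.5274

1.53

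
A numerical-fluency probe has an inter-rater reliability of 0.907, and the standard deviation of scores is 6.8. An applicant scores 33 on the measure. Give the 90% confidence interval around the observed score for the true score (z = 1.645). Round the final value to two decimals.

[29.59, 36.41]

SEM = 6.80000 · √(1 − 0.90700) = 6.80000 · √0.09300 ≃ 6.80000 · 0.30496 ≃ 2.07372
Margin = 1.645 · 2.07372 ≃ 3.41127
CI = 33 ± 3.41127 → [29.58873, 36.41127]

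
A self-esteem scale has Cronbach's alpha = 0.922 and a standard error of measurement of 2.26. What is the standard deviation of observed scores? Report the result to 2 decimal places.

SD = 2.26 / √(1 − 0.922) ≃ 8.092

8.09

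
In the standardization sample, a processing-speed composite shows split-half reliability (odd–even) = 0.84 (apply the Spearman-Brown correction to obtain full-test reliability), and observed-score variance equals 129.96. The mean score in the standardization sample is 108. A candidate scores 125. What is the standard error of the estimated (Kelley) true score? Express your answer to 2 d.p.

3.21

SD = √129.96 ≈ 11.400
Full-length reliability (Spearman-Brown) = 2(0.84)/(1+0.84) ≈ 0.913
SE_est = SD · √(r(1 − r)) = 11.400 · √0.079 ≈ 11.400 · 0.282 ≈ 3.212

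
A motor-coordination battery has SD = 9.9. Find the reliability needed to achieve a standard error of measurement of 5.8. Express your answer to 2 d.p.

r = 1 − (SEM / SD)² = 1 − (5.8000 / 9.9)² ≈ 1 − 0.3432 ≈ 0.6568

0.66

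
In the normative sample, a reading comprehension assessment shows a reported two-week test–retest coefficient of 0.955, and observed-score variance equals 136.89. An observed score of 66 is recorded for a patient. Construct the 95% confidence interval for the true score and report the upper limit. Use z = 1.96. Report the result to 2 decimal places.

SD = √136.89 ≈ 11.7000
SEM = 11.7000×√(1 − 0.9550) ≈ 2.4819
1.96 × SEM ≈ 4.8646
Upper bound: 66 + 4.8646 = 70.8646

70.86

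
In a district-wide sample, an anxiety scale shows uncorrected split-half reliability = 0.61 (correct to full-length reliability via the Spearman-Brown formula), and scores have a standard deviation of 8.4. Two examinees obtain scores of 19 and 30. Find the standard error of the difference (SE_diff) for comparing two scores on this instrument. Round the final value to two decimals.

r_full = 2·0.61 / (1 + 0.61) ≈ 0.758
The standard error of measurement is 8.400×√(1 − 0.758) ≈ 8.400×0.492 ≈ 4.134.
SE_diff = √2 × SEM ≈ 5.847

5.85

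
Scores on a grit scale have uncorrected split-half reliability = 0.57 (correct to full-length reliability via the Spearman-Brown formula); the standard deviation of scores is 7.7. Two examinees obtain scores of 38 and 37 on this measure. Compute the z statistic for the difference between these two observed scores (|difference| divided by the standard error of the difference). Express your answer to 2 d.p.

0.18

Spearman-Brown: r = 2(0.57) / (1 + 0.57) = 1.1400 / 1.5700 ≈ 0.7261
SEM = 7.7000·√(1 − 0.7261) ≈ 4.0297
SE_diff = √2 · SEM ≈ 5.6989
z = |38 − 37| / 5.6989 = 1 / 5.6989 ≈ 0.1755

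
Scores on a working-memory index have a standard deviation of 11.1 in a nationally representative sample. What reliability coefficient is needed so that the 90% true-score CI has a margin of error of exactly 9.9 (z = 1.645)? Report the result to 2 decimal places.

SEM needed = half-width / z = 9.9/1.645 ≈ 6.0182
r = 1 − (6.0182/11.1)² ≈ 1 − 0.2940 ≈ 0.7060

0.71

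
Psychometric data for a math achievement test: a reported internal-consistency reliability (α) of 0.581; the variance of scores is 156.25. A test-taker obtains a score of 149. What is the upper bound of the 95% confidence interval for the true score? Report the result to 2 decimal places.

164.86

SD = √156.25 = 12.500
SEM = 12.500 · √(1 − 0.581) = 12.500 · √0.419 ≃ 12.500 · 0.647 ≃ 8.091
Half-width = 1.96·8.091 ≃ 15.859
Upper limit = 149 + 15.859 ≃ 164.859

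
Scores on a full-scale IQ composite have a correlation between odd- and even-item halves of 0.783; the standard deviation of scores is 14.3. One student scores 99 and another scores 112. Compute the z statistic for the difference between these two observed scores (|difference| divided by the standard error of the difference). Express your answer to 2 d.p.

1.84

Full-length reliability (Spearman-Brown) = 2(0.783)/(1+0.783) ≃ 0.878
SEM = 14.300 · √(1 − 0.878) = 14.300 · √0.122 ≃ 14.300 · 0.349 ≃ 4.989
Standard error of the difference = 4.989·√2 ≃ 7.055
z = 13 / 7.055 ≃ 1.843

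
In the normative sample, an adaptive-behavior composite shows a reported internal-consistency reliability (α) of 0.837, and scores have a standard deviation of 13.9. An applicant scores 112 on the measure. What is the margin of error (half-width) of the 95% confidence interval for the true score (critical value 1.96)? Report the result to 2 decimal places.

The standard error of measurement is 13.9000×√(1 − 0.8370) ≈ 13.9000×0.4037 ≈ 5.6119.
Margin = 1.96 × 5.6119 ≈ 10.9993

11.00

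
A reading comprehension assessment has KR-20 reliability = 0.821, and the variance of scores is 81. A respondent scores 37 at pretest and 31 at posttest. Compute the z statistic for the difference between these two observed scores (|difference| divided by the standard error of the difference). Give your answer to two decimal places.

SD = √81 ≃ 9.000
The standard error of measurement is 9.000×√(1 − 0.821) ≃ 9.000×0.423 ≃ 3.808.
Standard error of the difference = 3.808·√2 ≃ 5.385
z = 6 / 5.385 ≃ 1.114

1.11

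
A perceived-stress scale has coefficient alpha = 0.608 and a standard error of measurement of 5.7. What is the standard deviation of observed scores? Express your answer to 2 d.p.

9.10

SD = 5.7 / √(1 − 0.608) ≃ 9.104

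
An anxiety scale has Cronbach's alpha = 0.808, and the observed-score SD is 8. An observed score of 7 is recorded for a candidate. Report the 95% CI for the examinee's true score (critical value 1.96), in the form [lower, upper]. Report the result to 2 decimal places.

SEM = 8.0000 * √(1 − 0.8080) = 8.0000 * √0.1920 ≈ 8.0000 * 0.4382 ≈ 3.5054
Half-width = 1.96*3.5054 ≈ 6.8706
95% CI: 7 ± 6.8706 = [0.1294, 13.8706]

[0.13, 13.87]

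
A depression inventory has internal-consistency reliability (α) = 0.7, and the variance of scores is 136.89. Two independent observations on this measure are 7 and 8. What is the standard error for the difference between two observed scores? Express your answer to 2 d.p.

9.06

SD = √136.89 ≈ 11.7000
SEM = 11.7000·√(1 − 0.7000) ≈ 6.4084
SE_diff = √2 · SEM ≈ 9.0628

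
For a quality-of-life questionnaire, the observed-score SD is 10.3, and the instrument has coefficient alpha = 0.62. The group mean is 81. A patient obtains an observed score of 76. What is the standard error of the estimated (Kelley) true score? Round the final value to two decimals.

SE_est = 10.300·√(0.620·0.380) ≈ 4.999

5.00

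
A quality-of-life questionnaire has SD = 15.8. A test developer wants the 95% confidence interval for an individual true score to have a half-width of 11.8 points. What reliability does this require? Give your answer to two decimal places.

0.85

SEM needed = half-width / z = 11.8/1.96 ≃ 6.0204
r = 1 − (6.0204/15.8)² ≃ 1 − 0.1452 ≃ 0.8548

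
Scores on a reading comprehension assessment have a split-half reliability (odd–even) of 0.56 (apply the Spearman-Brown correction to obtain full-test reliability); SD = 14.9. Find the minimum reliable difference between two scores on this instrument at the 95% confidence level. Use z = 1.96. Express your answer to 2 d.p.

21.93

Full-length reliability (Spearman-Brown) = 2(0.56)/(1+0.56) ≃ 0.7179
SEM = 14.9000*√(1 − 0.7179) ≃ 7.9132
Standard error of the difference = 7.9132·√2 ≃ 11.1909
Smallest detectable difference = 1.96*11.1909 ≃ 21.9342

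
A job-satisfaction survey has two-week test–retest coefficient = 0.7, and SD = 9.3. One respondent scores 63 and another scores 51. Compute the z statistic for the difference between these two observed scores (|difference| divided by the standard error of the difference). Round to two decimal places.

1.67

The standard error of measurement is 9.300*√(1 − 0.700) ≈ 9.300*0.548 ≈ 5.094.
SE_diff = SEM * √2 ≈ 5.094 * 1.414 ≈ 7.204
z = |63 − 51| / 7.204 = 12 / 7.204 ≈ 1.666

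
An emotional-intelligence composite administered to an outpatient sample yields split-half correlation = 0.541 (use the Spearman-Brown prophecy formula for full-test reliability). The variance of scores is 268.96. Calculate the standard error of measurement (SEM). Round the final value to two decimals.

8.95

σ = 268.96^(1/2) = 16.4000
r_full = 2·0.541 / (1 + 0.541) ≈ 0.7021
The standard error of measurement is 16.4000*√(1 − 0.7021) ≈ 16.4000*0.5458 ≈ 8.9505.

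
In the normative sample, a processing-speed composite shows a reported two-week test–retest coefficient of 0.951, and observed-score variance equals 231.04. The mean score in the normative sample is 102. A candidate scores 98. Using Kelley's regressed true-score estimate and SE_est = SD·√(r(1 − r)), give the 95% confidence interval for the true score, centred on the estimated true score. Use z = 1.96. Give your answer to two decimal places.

[91.76, 104.63]

SD = √231.04 ≃ 15.2000
Estimated true score = 0.9510*98 + (1 − 0.9510)*102 ≃ 98.1960
SE_est = SD * √(r(1 − r)) = 15.2000 * √0.0466 ≃ 15.2000 * 0.2159 ≃ 3.2812
CI = 98.1960 ± 1.96 * 3.2812 → [91.7649, 104.6271]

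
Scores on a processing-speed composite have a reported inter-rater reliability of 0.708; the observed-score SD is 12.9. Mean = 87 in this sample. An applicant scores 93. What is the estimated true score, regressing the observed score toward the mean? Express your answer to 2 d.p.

91.25

T̂ = 0.7080(93) + 0.2920(87) ≈ 91.2480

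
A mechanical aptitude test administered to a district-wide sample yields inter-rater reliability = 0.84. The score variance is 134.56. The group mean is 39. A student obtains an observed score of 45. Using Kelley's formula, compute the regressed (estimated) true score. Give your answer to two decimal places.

Estimated true score = 0.840·45 + (1 − 0.840)·39 ≃ 44.040

44.04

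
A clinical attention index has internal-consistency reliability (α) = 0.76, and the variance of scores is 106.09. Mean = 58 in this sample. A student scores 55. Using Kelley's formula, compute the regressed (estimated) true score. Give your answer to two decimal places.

T̂ = r·X + (1 − r)·M = 0.760·55 + 0.240·58 = 41.800 + 13.920 ≈ 55.720

55.72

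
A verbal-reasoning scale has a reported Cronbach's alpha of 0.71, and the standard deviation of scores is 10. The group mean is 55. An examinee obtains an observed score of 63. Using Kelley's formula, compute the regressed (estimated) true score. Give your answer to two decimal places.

60.68

T̂ = 0.710(63) + 0.290(55) ≈ 60.680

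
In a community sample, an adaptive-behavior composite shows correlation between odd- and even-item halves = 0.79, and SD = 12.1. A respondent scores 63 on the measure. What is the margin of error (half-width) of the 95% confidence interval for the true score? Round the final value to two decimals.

r_full = 2·0.79 / (1 + 0.79) ≈ 0.883
SEM = 12.100 * √(1 − 0.883) = 12.100 * √0.117 ≈ 12.100 * 0.343 ≈ 4.144
Half-width = 1.96*4.144 ≈ 8.123

8.12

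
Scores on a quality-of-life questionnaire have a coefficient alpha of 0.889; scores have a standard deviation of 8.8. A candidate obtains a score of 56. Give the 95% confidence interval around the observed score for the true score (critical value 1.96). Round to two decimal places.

SEM = 8.80000 · √(1 − 0.88900) = 8.80000 · √0.11100 ≈ 8.80000 · 0.33317 ≈ 2.93187
Half-width = 1.96·2.93187 ≈ 5.74646
Interval: (50.25354, 61.74646)

[50.25, 61.75]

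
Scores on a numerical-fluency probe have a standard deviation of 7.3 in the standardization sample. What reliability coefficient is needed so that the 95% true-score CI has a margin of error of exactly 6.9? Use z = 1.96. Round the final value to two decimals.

SEM needed = half-width / z = 6.9/1.96 ≈ 3.5204
Required reliability = 1 − (SEM/SD)² = 1 − 0.2326 ≈ 0.7674

0.77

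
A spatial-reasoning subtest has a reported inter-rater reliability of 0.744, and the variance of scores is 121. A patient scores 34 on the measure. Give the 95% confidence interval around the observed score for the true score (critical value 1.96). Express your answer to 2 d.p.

SD = √121 ≈ 11.000
SEM = 11.000 · √(1 − 0.744) = 11.000 · √0.256 ≈ 11.000 · 0.506 ≈ 5.566
Half-width = 1.96·5.566 ≈ 10.909
CI = 34 ± 10.909 → [23.091, 44.909]

[23.09, 44.91]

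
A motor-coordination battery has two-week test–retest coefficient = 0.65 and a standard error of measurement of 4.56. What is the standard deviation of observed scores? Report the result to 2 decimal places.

7.71

SD = SEM / √(1 − r) = 4.56 / √0.35000 ≈ 4.56 / 0.59161 ≈ 7.70781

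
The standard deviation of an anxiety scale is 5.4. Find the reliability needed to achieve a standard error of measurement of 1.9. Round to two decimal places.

0.88

r = 1 − (1.900/5.4)² ≈ 1 − 0.124 ≈ 0.876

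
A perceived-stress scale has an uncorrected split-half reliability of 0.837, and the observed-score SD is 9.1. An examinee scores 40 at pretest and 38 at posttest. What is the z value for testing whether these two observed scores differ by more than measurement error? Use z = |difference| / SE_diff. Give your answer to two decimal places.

Spearman-Brown: r = 2(0.837) / (1 + 0.837) = 1.674 / 1.837 ≈ 0.911
The standard error of measurement is 9.100*√(1 − 0.911) ≈ 9.100*0.298 ≈ 2.711.
SE_diff = √2 * SEM ≈ 3.834
z = 2 / 3.834 ≈ 0.522

0.52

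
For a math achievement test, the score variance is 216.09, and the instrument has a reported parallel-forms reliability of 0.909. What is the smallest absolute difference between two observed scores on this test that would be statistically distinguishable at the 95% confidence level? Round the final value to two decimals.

SD = √216.09 = 14.700
SEM = 14.700 × √(1 − 0.909) = 14.700 × √0.091 ≈ 14.700 × 0.302 ≈ 4.434
SE_diff = √2 × SEM ≈ 6.271
Minimum reliable difference = 1.96 × SE_diff ≈ 1.96 × 6.271 ≈ 12.292

12.29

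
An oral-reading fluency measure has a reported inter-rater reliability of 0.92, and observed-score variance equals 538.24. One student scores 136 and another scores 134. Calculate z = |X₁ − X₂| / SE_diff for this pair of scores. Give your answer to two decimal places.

0.22

σ = 538.24^(1/2) = 23.2000
The standard error of measurement is 23.2000×√(1 − 0.9200) ≈ 23.2000×0.2828 ≈ 6.5620.
SE_diff = √2 × SEM ≈ 9.2800
z = 2 / 9.2800 ≈ 0.2155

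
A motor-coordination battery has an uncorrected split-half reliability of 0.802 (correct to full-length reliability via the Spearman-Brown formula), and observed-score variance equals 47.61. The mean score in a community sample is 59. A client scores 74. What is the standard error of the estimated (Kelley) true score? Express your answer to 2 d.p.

σ = 47.61^(1/2) = 6.900
r_full = 2·0.802 / (1 + 0.802) ≃ 0.890
SE_est = SD · √(r(1 − r)) = 6.900 · √0.098 ≃ 6.900 · 0.313 ≃ 2.158

2.16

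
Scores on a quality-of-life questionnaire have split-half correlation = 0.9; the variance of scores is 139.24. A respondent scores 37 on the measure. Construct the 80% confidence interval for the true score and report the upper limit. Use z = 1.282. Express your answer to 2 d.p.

SD = √139.24 ≃ 11.8000
Spearman-Brown: r = 2(0.9) / (1 + 0.9) = 1.8000 / 1.9000 ≃ 0.9474
The standard error of measurement is 11.8000×√(1 − 0.9474) ≃ 11.8000×0.2294 ≃ 2.7071.
Half-width = 1.282×2.7071 ≃ 3.4705
Upper limit = 37 + 3.4705 ≃ 40.4705

40.47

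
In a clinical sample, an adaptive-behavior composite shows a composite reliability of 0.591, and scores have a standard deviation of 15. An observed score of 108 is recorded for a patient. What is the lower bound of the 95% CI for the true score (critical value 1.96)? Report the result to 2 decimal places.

SEM = 15.00000·√(1 − 0.59100) ≈ 9.59297
1.96 · SEM ≈ 18.80221
Lower limit = 108 − 18.80221 ≈ 89.19779

89.20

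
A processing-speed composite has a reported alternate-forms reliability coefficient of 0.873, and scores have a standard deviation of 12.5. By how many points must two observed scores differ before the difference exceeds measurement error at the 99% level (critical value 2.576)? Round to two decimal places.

The standard error of measurement is 12.500*√(1 − 0.873) ≈ 12.500*0.356 ≈ 4.455.
Standard error of the difference = 4.455·√2 ≈ 6.300
Smallest detectable difference = 2.576*6.300 ≈ 16.228

16.23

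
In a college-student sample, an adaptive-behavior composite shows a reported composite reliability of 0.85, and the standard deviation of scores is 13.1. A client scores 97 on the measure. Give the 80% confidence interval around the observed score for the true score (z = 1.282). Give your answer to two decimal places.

SEM = 13.100·√(1 − 0.850) ≈ 5.074
Margin = 1.282 · 5.074 ≈ 6.504
Interval: (90.496, 103.504)

[90.50, 103.50]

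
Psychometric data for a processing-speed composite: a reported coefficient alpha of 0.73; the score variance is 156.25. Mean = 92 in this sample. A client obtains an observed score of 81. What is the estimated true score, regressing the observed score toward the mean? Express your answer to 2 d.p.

83.97

T̂ = 0.730(81) + 0.270(92) ≈ 83.970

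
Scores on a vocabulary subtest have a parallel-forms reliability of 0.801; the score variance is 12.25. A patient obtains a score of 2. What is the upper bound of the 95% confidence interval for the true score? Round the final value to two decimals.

5.06

σ = 12.25^(1/2) = 3.500
The standard error of measurement is 3.500*√(1 − 0.801) ≈ 3.500*0.446 ≈ 1.561.
1.96 * SEM ≈ 3.060
Upper limit = 2 + 3.060 ≈ 5.060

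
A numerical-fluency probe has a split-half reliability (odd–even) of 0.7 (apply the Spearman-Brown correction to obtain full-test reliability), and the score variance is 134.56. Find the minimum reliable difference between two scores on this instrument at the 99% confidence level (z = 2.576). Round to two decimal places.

17.75

σ = 134.56^(1/2) = 11.600
Full-length reliability (Spearman-Brown) = 2(0.7)/(1+0.7) ≈ 0.824
SEM = 11.600 × √(1 − 0.824) = 11.600 × √0.176 ≈ 11.600 × 0.420 ≈ 4.873
SE_diff = SEM × √2 ≈ 4.873 × 1.414 ≈ 6.891
Minimum reliable difference = 2.576 × SE_diff ≈ 2.576 × 6.891 ≈ 17.752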